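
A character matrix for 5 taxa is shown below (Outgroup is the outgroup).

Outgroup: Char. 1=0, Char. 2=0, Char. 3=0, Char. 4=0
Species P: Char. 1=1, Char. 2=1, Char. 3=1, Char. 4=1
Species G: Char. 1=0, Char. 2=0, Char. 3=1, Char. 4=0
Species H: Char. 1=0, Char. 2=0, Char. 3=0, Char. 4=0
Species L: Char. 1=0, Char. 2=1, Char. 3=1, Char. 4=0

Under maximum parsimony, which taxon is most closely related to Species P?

The outgroup has state '0' for every character, so '1' is the derived state throughout.
Char. 1 (derived state '1') is unique to Species P (autapomorphy; uninformative for grouping).
Only Species L and Species P show the derived state '1' for Char. 2, supporting them as a clade.
Char. 3: derived state '1' in Species G, Species L, and Species P only — synapomorphy for {Species G, Species L, Species P}.
Char. 4: derived state '1' in Species P only — an autapomorphy, so it tells us nothing about relationships among taxa.
Most parsimonious ingroup topology: (((Species P,Species L),Species G),Species H).
Species P and Species L form a cherry on this tree, so they are sister taxa.

Species L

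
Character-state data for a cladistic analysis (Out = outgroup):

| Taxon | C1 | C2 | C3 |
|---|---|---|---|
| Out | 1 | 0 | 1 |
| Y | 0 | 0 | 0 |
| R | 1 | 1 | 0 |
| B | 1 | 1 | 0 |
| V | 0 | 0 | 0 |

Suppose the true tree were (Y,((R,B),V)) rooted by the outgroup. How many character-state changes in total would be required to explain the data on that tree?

4

Map each character onto (Y,((R,B),V)) (rooted by Out) and count the minimum state changes it requires (Fitch parsimony):
C1: 2; C2: 1; C3: 1.
Total tree length = 4.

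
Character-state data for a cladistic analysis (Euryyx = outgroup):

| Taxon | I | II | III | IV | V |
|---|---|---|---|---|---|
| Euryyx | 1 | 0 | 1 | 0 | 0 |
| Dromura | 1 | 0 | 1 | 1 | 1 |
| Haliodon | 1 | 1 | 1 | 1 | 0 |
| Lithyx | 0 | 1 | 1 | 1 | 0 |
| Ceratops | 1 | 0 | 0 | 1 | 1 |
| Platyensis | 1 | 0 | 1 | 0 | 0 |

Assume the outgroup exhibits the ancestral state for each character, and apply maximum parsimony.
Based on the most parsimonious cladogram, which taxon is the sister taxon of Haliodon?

Lithyx

Character polarity is set by the outgroup: the derived state is whichever differs from the outgroup's state, so for I, III the derived state is '0', and for the remaining characters it is '1'.
I: derived state '0' in Lithyx only — an autapomorphy, so it tells us nothing about relationships among taxa.
Only Haliodon and Lithyx show the derived state '1' for II, supporting them as a clade.
III (derived state '0') is unique to Ceratops (autapomorphy; uninformative for grouping).
IV: derived state '1' in Ceratops, Dromura, Haliodon, and Lithyx only — synapomorphy for {Ceratops, Dromura, Haliodon, Lithyx}.
V: derived state '1' in Ceratops and Dromura only — synapomorphy for {Ceratops, Dromura}.
Most parsimonious ingroup topology: (((Dromura,Ceratops),(Haliodon,Lithyx)),Platyensis).
Haliodon and Lithyx form a cherry on this tree, so they are sister taxa.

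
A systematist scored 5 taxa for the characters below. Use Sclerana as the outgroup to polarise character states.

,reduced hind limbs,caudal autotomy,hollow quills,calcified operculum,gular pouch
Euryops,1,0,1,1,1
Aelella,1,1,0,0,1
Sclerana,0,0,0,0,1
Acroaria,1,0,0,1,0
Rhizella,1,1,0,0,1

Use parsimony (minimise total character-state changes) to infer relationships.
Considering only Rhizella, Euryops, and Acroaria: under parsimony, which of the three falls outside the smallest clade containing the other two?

Character polarity is set by the outgroup: the derived state is whichever differs from the outgroup's state, so for gular pouch the derived state is '0', and for the remaining characters it is '1'.
All ingroup taxa share the derived state '1' for reduced hind limbs; it defines the ingroup but does not resolve relationships within it.
Only Aelella and Rhizella show the derived state '1' for caudal autotomy, supporting them as a clade.
hollow quills: derived state '1' in Euryops only — an autapomorphy, so it tells us nothing about relationships among taxa.
calcified operculum (derived state '1') is shared by Acroaria and Euryops — a synapomorphy uniting that clade.
gular pouch (derived state '0') is unique to Acroaria (autapomorphy; uninformative for grouping).
Most parsimonious ingroup topology: ((Acroaria,Euryops),(Aelella,Rhizella)).
Euryops and Acroaria share a more recent common ancestor with each other than either does with Rhizella, so Rhizella is the least closely related of the three.

Rhizella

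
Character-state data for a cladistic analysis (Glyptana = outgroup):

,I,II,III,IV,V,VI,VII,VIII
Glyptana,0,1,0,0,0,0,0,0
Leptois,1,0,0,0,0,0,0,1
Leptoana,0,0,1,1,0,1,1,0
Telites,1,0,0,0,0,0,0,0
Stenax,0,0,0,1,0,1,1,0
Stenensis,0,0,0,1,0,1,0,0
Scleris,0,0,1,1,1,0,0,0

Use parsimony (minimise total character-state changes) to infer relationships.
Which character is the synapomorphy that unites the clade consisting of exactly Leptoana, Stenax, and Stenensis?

Character polarity is set by the outgroup: the derived state is whichever differs from the outgroup's state, so for II the derived state is '0', and for the remaining characters it is '1'.
I (derived state '1') is shared by Leptois and Telites — a synapomorphy uniting that clade.
II (derived state '0') is shared by all ingroup taxa — unites the whole ingroup.
III groups Leptoana and Scleris, which is incompatible with the clades supported by the remaining characters; treating it as convergent (homoplasy) costs fewer steps than any alternative tree.
IV: derived state '1' in Leptoana, Scleris, Stenax, and Stenensis only — synapomorphy for {Leptoana, Scleris, Stenax, Stenensis}.
V: derived state '1' in Scleris only — an autapomorphy, so it tells us nothing about relationships among taxa.
Only Leptoana, Stenax, and Stenensis show the derived state '1' for VI, supporting them as a clade.
VII (derived state '1') is shared by Leptoana and Stenax — a synapomorphy uniting that clade.
VIII: derived state '1' in Leptois only — an autapomorphy, so it tells us nothing about relationships among taxa.
Most parsimonious ingroup topology: ((Leptois,Telites),(((Leptoana,Stenax),Stenensis),Scleris)).
The clade {Leptoana, Stenax, Stenensis} is supported by VI: its derived state '1' occurs in exactly those taxa and in no other taxon (including the outgroup).

VI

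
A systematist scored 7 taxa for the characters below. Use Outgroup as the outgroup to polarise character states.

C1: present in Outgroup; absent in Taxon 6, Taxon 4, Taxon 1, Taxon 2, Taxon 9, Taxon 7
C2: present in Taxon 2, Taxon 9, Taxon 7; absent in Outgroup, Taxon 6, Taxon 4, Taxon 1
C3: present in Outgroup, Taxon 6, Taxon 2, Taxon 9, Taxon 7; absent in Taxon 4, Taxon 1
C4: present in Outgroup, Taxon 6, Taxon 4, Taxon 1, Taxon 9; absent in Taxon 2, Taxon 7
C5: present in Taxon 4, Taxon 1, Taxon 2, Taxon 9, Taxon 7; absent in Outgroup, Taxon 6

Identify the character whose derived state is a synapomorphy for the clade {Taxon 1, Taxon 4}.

Character polarity is set by the outgroup: the derived state is whichever differs from the outgroup's state, so for C1, C3, C4 the derived state is 'absent', and for the remaining characters it is 'present'.
C1 (derived state 'absent') is shared by all ingroup taxa — unites the whole ingroup.
C2 (derived state 'present') is shared by Taxon 2, Taxon 7, and Taxon 9 — a synapomorphy uniting that clade.
C3 (derived state 'absent') is shared by Taxon 1 and Taxon 4 — a synapomorphy uniting that clade.
C4: derived state 'absent' in Taxon 2 and Taxon 7 only — synapomorphy for {Taxon 2, Taxon 7}.
C5 (derived state 'present') is shared by Taxon 1, Taxon 2, Taxon 4, Taxon 7, and Taxon 9 — a synapomorphy uniting that clade.
Most parsimonious ingroup topology: (Taxon 6,((Taxon 4,Taxon 1),((Taxon 2,Taxon 7),Taxon 9))).
The clade {Taxon 1, Taxon 4} is supported by C3: its derived state 'absent' occurs in exactly those taxa and in no other taxon (including the outgroup).

C3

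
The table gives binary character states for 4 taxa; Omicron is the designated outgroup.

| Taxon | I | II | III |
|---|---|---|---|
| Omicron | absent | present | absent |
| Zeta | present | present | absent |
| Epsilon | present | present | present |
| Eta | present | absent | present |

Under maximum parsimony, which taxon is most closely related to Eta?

Character polarity is set by the outgroup: the derived state is whichever differs from the outgroup's state, so for II the derived state is 'absent', and for the remaining characters it is 'present'.
All ingroup taxa share the derived state 'present' for I; it defines the ingroup but does not resolve relationships within it.
II: derived state 'absent' in Eta only — an autapomorphy, so it tells us nothing about relationships among taxa.
III: derived state 'present' in Epsilon and Eta only — synapomorphy for {Epsilon, Eta}.
Most parsimonious ingroup topology: (Zeta,(Epsilon,Eta)).
Eta and Epsilon form a cherry on this tree, so they are sister taxa.

Epsilon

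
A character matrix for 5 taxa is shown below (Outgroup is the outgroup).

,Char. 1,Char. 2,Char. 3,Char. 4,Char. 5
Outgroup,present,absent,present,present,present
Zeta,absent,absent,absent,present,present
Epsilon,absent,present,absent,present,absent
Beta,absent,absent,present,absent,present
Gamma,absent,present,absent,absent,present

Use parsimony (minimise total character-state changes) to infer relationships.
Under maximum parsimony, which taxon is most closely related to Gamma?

Character polarity is set by the outgroup: the derived state is whichever differs from the outgroup's state, so for Char. 1, Char. 3, Char. 4, Char. 5 the derived state is 'absent', and for the remaining characters it is 'present'.
Char. 1 (derived state 'absent') is shared by all ingroup taxa — unites the whole ingroup.
Char. 2 (derived state 'present') is shared by Epsilon and Gamma — a synapomorphy uniting that clade.
Only Epsilon, Gamma, and Zeta show the derived state 'absent' for Char. 3, supporting them as a clade.
Char. 4 (state 'absent') occurs in Beta and Gamma but conflicts with the nesting implied by the other characters — most parsimoniously interpreted as homoplasy.
Char. 5 (derived state 'absent') is unique to Epsilon (autapomorphy; uninformative for grouping).
Most parsimonious ingroup topology: ((Zeta,(Epsilon,Gamma)),Beta).
Gamma and Epsilon form a cherry on this tree, so they are sister taxa.

Epsilon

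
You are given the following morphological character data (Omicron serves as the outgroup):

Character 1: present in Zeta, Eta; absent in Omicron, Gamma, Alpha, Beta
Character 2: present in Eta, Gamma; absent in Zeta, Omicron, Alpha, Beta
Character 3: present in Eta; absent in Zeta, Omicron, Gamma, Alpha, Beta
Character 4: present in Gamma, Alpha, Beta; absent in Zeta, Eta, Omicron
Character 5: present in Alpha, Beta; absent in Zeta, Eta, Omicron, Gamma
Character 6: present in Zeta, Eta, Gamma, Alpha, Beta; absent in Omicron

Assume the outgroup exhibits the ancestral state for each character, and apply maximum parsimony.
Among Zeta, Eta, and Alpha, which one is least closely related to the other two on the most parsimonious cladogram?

The outgroup has state 'absent' for every character, so 'present' is the derived state throughout.
Character 1 (derived state 'present') is shared by Eta and Zeta — a synapomorphy uniting that clade.
Character 2 (state 'present') occurs in Eta and Gamma but conflicts with the nesting implied by the other characters — most parsimoniously interpreted as homoplasy.
Character 3: derived state 'present' in Eta only — an autapomorphy, so it tells us nothing about relationships among taxa.
Only Alpha, Beta, and Gamma show the derived state 'present' for Character 4, supporting them as a clade.
Character 5: derived state 'present' in Alpha and Beta only — synapomorphy for {Alpha, Beta}.
Character 6 (derived state 'present') is shared by all ingroup taxa — unites the whole ingroup.
Most parsimonious ingroup topology: ((Gamma,(Beta,Alpha)),(Zeta,Eta)).
Zeta and Eta share a more recent common ancestor with each other than either does with Alpha, so Alpha is the least closely related of the three.

Alpha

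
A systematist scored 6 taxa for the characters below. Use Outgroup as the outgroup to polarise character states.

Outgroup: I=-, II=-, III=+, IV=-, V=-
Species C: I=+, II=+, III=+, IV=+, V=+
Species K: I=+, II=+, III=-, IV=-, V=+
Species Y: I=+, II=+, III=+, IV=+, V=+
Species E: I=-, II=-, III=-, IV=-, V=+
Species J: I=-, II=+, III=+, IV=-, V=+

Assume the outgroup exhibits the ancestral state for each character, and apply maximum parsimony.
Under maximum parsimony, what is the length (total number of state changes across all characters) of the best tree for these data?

Character polarity is set by the outgroup: the derived state is whichever differs from the outgroup's state, so for III the derived state is '-', and for the remaining characters it is '+'.
I: derived state '+' in Species C, Species K, and Species Y only — synapomorphy for {Species C, Species K, Species Y}.
II (derived state '+') is shared by Species C, Species J, Species K, and Species Y — a synapomorphy uniting that clade.
III groups Species E and Species K, which is incompatible with the clades supported by the remaining characters; treating it as convergent (homoplasy) costs fewer steps than any alternative tree.
IV: derived state '+' in Species C and Species Y only — synapomorphy for {Species C, Species Y}.
All ingroup taxa share the derived state '+' for V; it defines the ingroup but does not resolve relationships within it.
Most parsimonious ingroup topology: ((((Species C,Species Y),Species K),Species J),Species E).
Changes per character on this tree: I: 1; II: 1; III: 2; IV: 1; V: 1.
Total = 6.

6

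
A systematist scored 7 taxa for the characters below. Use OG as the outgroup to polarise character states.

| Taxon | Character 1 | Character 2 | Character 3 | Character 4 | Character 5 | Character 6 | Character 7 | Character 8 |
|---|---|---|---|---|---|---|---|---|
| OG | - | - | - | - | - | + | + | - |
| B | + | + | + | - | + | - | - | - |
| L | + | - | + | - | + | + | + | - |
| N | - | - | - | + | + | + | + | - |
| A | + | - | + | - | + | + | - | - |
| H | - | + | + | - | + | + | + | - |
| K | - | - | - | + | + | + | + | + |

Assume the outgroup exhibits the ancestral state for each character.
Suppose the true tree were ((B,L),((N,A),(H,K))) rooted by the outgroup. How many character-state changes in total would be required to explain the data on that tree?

Map each character onto ((B,L),((N,A),(H,K))) (rooted by OG) and count the minimum state changes it requires (Fitch parsimony):
Character 1: 2; Character 2: 2; Character 3: 3; Character 4: 2; Character 5: 1; Character 6: 1; Character 7: 2; Character 8: 1.
Total tree length = 14.

14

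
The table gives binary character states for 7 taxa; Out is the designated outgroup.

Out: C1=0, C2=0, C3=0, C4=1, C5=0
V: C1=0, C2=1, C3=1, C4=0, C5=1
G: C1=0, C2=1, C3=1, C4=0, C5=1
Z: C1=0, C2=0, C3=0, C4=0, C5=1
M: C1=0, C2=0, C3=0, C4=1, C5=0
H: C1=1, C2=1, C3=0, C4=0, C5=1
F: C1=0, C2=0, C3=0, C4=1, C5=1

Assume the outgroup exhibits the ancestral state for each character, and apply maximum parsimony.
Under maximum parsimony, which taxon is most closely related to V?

Character polarity is set by the outgroup: the derived state is whichever differs from the outgroup's state, so for C4 the derived state is '0', and for the remaining characters it is '1'.
C1: derived state '1' in H only — an autapomorphy, so it tells us nothing about relationships among taxa.
Only G, H, and V show the derived state '1' for C2, supporting them as a clade.
Only G and V show the derived state '1' for C3, supporting them as a clade.
C4: derived state '0' in G, H, V, and Z only — synapomorphy for {G, H, V, Z}.
Only F, G, H, V, and Z show the derived state '1' for C5, supporting them as a clade.
Most parsimonious ingroup topology: (((((V,G),H),Z),F),M).
V and G form a cherry on this tree, so they are sister taxa.

G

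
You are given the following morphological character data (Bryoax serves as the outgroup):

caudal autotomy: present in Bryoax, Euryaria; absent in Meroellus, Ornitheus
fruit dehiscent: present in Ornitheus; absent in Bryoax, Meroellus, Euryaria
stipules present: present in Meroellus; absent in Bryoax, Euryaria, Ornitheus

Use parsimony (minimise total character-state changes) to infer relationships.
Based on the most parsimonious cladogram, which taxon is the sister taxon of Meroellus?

Character polarity is set by the outgroup: the derived state is whichever differs from the outgroup's state, so for caudal autotomy the derived state is 'absent', and for the remaining characters it is 'present'.
caudal autotomy: derived state 'absent' in Meroellus and Ornitheus only — synapomorphy for {Meroellus, Ornitheus}.
fruit dehiscent: derived state 'present' in Ornitheus only — an autapomorphy, so it tells us nothing about relationships among taxa.
stipules present (derived state 'present') is unique to Meroellus (autapomorphy; uninformative for grouping).
Most parsimonious ingroup topology: ((Meroellus,Ornitheus),Euryaria).
Meroellus and Ornitheus form a cherry on this tree, so they are sister taxa.

Ornitheus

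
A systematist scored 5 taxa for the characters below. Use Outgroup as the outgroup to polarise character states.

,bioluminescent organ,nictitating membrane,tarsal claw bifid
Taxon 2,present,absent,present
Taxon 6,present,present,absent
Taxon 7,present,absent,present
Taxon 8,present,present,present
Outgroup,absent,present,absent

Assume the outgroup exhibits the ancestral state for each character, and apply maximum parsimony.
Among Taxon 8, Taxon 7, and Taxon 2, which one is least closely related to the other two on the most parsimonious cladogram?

Character polarity is set by the outgroup: the derived state is whichever differs from the outgroup's state, so for nictitating membrane the derived state is 'absent', and for the remaining characters it is 'present'.
bioluminescent organ (derived state 'present') is shared by all ingroup taxa — unites the whole ingroup.
nictitating membrane (derived state 'absent') is shared by Taxon 2 and Taxon 7 — a synapomorphy uniting that clade.
tarsal claw bifid: derived state 'present' in Taxon 2, Taxon 7, and Taxon 8 only — synapomorphy for {Taxon 2, Taxon 7, Taxon 8}.
Most parsimonious ingroup topology: (((Taxon 7,Taxon 2),Taxon 8),Taxon 6).
Taxon 7 and Taxon 2 share a more recent common ancestor with each other than either does with Taxon 8, so Taxon 8 is the least closely related of the three.

Taxon 8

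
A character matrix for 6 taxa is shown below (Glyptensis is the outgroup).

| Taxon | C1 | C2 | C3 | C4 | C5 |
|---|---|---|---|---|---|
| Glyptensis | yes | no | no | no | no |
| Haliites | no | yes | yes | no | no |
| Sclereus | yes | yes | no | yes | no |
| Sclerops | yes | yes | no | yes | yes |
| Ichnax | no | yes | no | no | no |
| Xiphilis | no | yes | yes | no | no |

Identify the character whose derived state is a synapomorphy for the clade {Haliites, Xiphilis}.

C3

Character polarity is set by the outgroup: the derived state is whichever differs from the outgroup's state, so for C1 the derived state is 'no', and for the remaining characters it is 'yes'.
Only Haliites, Ichnax, and Xiphilis show the derived state 'no' for C1, supporting them as a clade.
All ingroup taxa share the derived state 'yes' for C2; it defines the ingroup but does not resolve relationships within it.
C3 (derived state 'yes') is shared by Haliites and Xiphilis — a synapomorphy uniting that clade.
Only Sclereus and Sclerops show the derived state 'yes' for C4, supporting them as a clade.
C5: derived state 'yes' in Sclerops only — an autapomorphy, so it tells us nothing about relationships among taxa.
Most parsimonious ingroup topology: (((Haliites,Xiphilis),Ichnax),(Sclereus,Sclerops)).
The clade {Haliites, Xiphilis} is supported by C3: its derived state 'yes' occurs in exactly those taxa and in no other taxon (including the outgroup).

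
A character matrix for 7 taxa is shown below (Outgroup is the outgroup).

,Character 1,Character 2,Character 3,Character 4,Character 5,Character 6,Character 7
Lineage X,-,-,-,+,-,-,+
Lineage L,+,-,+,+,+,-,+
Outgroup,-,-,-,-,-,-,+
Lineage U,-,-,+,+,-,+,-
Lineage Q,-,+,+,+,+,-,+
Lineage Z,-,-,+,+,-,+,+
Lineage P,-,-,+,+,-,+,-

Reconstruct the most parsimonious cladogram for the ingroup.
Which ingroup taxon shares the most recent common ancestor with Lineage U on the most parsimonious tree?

Lineage P

Character polarity is set by the outgroup: the derived state is whichever differs from the outgroup's state, so for Character 7 the derived state is '-', and for the remaining characters it is '+'.
Character 1 (derived state '+') is unique to Lineage L (autapomorphy; uninformative for grouping).
Character 2 (derived state '+') is unique to Lineage Q (autapomorphy; uninformative for grouping).
Only Lineage L, Lineage P, Lineage Q, Lineage U, and Lineage Z show the derived state '+' for Character 3, supporting them as a clade.
All ingroup taxa share the derived state '+' for Character 4; it defines the ingroup but does not resolve relationships within it.
Character 5: derived state '+' in Lineage L and Lineage Q only — synapomorphy for {Lineage L, Lineage Q}.
Only Lineage P, Lineage U, and Lineage Z show the derived state '+' for Character 6, supporting them as a clade.
Only Lineage P and Lineage U show the derived state '-' for Character 7, supporting them as a clade.
Most parsimonious ingroup topology: (Lineage X,((Lineage Z,(Lineage P,Lineage U)),(Lineage Q,Lineage L))).
Lineage U and Lineage P form a cherry on this tree, so they are sister taxa.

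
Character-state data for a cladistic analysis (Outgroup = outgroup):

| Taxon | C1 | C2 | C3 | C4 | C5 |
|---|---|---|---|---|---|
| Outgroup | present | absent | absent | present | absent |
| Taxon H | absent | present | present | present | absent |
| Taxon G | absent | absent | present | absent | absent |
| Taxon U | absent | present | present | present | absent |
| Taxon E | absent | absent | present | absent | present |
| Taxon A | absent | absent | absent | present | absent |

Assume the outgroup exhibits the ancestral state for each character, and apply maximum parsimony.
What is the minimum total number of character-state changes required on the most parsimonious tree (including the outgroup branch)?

5

Character polarity is set by the outgroup: the derived state is whichever differs from the outgroup's state, so for C1, C4 the derived state is 'absent', and for the remaining characters it is 'present'.
All ingroup taxa share the derived state 'absent' for C1; it defines the ingroup but does not resolve relationships within it.
Only Taxon H and Taxon U show the derived state 'present' for C2, supporting them as a clade.
Only Taxon E, Taxon G, Taxon H, and Taxon U show the derived state 'present' for C3, supporting them as a clade.
C4 (derived state 'absent') is shared by Taxon E and Taxon G — a synapomorphy uniting that clade.
C5 (derived state 'present') is unique to Taxon E (autapomorphy; uninformative for grouping).
Most parsimonious ingroup topology: (((Taxon H,Taxon U),(Taxon G,Taxon E)),Taxon A).
Changes per character on this tree: C1: 1; C2: 1; C3: 1; C4: 1; C5: 1.
Total = 5.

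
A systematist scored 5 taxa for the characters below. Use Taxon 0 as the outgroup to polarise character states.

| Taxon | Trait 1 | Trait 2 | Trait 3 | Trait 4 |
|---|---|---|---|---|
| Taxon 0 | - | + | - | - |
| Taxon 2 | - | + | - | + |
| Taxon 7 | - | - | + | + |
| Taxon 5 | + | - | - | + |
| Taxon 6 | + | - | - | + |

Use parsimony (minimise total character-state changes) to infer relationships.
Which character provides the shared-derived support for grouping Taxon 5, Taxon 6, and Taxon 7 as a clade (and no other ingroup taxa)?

Trait 2

Character polarity is set by the outgroup: the derived state is whichever differs from the outgroup's state, so for Trait 2 the derived state is '-', and for the remaining characters it is '+'.
Only Taxon 5 and Taxon 6 show the derived state '+' for Trait 1, supporting them as a clade.
Trait 2: derived state '-' in Taxon 5, Taxon 6, and Taxon 7 only — synapomorphy for {Taxon 5, Taxon 6, Taxon 7}.
Trait 3: derived state '+' in Taxon 7 only — an autapomorphy, so it tells us nothing about relationships among taxa.
All ingroup taxa share the derived state '+' for Trait 4; it defines the ingroup but does not resolve relationships within it.
Most parsimonious ingroup topology: (Taxon 2,(Taxon 7,(Taxon 5,Taxon 6))).
The clade {Taxon 5, Taxon 6, Taxon 7} is supported by Trait 2: its derived state '-' occurs in exactly those taxa and in no other taxon (including the outgroup).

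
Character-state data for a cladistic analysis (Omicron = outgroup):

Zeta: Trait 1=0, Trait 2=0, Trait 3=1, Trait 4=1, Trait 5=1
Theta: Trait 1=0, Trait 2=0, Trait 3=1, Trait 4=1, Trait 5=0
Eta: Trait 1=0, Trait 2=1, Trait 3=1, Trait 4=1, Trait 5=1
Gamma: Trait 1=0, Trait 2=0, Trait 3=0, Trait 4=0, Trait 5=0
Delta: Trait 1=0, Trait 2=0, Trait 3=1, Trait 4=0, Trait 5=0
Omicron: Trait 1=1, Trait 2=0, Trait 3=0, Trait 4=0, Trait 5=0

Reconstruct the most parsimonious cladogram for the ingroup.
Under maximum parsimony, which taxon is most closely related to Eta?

Zeta

Character polarity is set by the outgroup: the derived state is whichever differs from the outgroup's state, so for Trait 1 the derived state is '0', and for the remaining characters it is '1'.
All ingroup taxa share the derived state '0' for Trait 1; it defines the ingroup but does not resolve relationships within it.
Trait 2 (derived state '1') is unique to Eta (autapomorphy; uninformative for grouping).
Only Delta, Eta, Theta, and Zeta show the derived state '1' for Trait 3, supporting them as a clade.
Trait 4 (derived state '1') is shared by Eta, Theta, and Zeta — a synapomorphy uniting that clade.
Trait 5 (derived state '1') is shared by Eta and Zeta — a synapomorphy uniting that clade.
Most parsimonious ingroup topology: ((((Eta,Zeta),Theta),Delta),Gamma).
Eta and Zeta form a cherry on this tree, so they are sister taxa.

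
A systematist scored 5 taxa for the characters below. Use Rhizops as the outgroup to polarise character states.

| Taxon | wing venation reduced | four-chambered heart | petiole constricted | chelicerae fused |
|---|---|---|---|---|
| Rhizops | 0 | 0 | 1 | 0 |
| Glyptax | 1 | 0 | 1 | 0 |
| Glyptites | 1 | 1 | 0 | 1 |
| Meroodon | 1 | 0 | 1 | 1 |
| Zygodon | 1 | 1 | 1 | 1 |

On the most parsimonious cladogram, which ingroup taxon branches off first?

Character polarity is set by the outgroup: the derived state is whichever differs from the outgroup's state, so for petiole constricted the derived state is '0', and for the remaining characters it is '1'.
wing venation reduced (derived state '1') is shared by all ingroup taxa — unites the whole ingroup.
Only Glyptites and Zygodon show the derived state '1' for four-chambered heart, supporting them as a clade.
petiole constricted (derived state '0') is unique to Glyptites (autapomorphy; uninformative for grouping).
chelicerae fused: derived state '1' in Glyptites, Meroodon, and Zygodon only — synapomorphy for {Glyptites, Meroodon, Zygodon}.
Most parsimonious ingroup topology: (Glyptax,((Glyptites,Zygodon),Meroodon)).
Glyptax is sister to the clade containing all other ingroup taxa, so it is the earliest-diverging (most basal) ingroup lineage.

Glyptax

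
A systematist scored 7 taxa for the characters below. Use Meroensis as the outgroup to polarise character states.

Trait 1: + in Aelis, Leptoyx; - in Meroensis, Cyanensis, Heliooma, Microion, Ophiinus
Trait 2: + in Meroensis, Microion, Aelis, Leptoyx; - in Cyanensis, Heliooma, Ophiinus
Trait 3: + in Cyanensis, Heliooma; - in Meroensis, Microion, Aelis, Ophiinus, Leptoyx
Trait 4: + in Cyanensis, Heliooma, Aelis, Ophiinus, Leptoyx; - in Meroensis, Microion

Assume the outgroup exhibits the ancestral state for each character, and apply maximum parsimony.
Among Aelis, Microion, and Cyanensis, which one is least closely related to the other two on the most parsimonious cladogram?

Character polarity is set by the outgroup: the derived state is whichever differs from the outgroup's state, so for Trait 2 the derived state is '-', and for the remaining characters it is '+'.
Only Aelis and Leptoyx show the derived state '+' for Trait 1, supporting them as a clade.
Trait 2 (derived state '-') is shared by Cyanensis, Heliooma, and Ophiinus — a synapomorphy uniting that clade.
Trait 3: derived state '+' in Cyanensis and Heliooma only — synapomorphy for {Cyanensis, Heliooma}.
Only Aelis, Cyanensis, Heliooma, Leptoyx, and Ophiinus show the derived state '+' for Trait 4, supporting them as a clade.
Most parsimonious ingroup topology: ((((Cyanensis,Heliooma),Ophiinus),(Aelis,Leptoyx)),Microion).
Cyanensis and Aelis share a more recent common ancestor with each other than either does with Microion, so Microion is the least closely related of the three.

Microion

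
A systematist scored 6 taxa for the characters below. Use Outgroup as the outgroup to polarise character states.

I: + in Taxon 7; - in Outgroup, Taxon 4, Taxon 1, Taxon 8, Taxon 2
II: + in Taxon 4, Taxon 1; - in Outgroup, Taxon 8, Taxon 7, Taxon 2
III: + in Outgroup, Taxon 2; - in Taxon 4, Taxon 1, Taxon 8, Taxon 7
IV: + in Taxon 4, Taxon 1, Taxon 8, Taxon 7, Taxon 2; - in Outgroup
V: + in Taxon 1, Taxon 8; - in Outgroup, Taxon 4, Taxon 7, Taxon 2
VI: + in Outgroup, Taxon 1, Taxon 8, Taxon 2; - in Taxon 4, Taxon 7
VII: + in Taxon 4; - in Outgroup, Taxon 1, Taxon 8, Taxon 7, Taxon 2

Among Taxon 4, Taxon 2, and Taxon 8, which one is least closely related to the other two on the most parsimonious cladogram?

Taxon 2

Character polarity is set by the outgroup: the derived state is whichever differs from the outgroup's state, so for III, VI the derived state is '-', and for the remaining characters it is '+'.
I: derived state '+' in Taxon 7 only — an autapomorphy, so it tells us nothing about relationships among taxa.
II groups Taxon 1 and Taxon 4, which is incompatible with the clades supported by the remaining characters; treating it as convergent (homoplasy) costs fewer steps than any alternative tree.
III: derived state '-' in Taxon 1, Taxon 4, Taxon 7, and Taxon 8 only — synapomorphy for {Taxon 1, Taxon 4, Taxon 7, Taxon 8}.
IV (derived state '+') is shared by all ingroup taxa — unites the whole ingroup.
V (derived state '+') is shared by Taxon 1 and Taxon 8 — a synapomorphy uniting that clade.
VI (derived state '-') is shared by Taxon 4 and Taxon 7 — a synapomorphy uniting that clade.
VII: derived state '+' in Taxon 4 only — an autapomorphy, so it tells us nothing about relationships among taxa.
Most parsimonious ingroup topology: (((Taxon 4,Taxon 7),(Taxon 1,Taxon 8)),Taxon 2).
Taxon 8 and Taxon 4 share a more recent common ancestor with each other than either does with Taxon 2, so Taxon 2 is the least closely related of the three.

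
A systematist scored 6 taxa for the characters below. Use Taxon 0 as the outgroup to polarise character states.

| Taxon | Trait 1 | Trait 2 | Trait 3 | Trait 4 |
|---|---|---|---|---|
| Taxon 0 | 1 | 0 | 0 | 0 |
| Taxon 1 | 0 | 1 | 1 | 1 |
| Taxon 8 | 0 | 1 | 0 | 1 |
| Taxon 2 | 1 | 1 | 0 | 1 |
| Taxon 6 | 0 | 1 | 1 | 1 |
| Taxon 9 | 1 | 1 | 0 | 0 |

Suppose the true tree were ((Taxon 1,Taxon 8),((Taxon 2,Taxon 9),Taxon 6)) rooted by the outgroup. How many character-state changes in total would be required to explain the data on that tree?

Map each character onto ((Taxon 1,Taxon 8),((Taxon 2,Taxon 9),Taxon 6)) (rooted by Taxon 0) and count the minimum state changes it requires (Fitch parsimony):
Trait 1: 2; Trait 2: 1; Trait 3: 2; Trait 4: 2.
Total tree length = 7.

7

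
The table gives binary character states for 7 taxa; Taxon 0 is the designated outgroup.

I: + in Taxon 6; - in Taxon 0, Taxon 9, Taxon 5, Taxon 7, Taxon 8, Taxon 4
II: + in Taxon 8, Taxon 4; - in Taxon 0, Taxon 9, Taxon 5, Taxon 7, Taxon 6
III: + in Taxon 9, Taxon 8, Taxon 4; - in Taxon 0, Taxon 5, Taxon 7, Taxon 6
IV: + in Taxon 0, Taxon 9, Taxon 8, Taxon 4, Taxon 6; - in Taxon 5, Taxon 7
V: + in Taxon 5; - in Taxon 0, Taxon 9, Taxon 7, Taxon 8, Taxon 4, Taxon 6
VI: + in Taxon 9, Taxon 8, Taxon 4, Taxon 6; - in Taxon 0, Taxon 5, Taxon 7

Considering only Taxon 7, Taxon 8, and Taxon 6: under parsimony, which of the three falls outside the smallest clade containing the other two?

Taxon 7

Character polarity is set by the outgroup: the derived state is whichever differs from the outgroup's state, so for IV the derived state is '-', and for the remaining characters it is '+'.
I (derived state '+') is unique to Taxon 6 (autapomorphy; uninformative for grouping).
II: derived state '+' in Taxon 4 and Taxon 8 only — synapomorphy for {Taxon 4, Taxon 8}.
III (derived state '+') is shared by Taxon 4, Taxon 8, and Taxon 9 — a synapomorphy uniting that clade.
Only Taxon 5 and Taxon 7 show the derived state '-' for IV, supporting them as a clade.
V: derived state '+' in Taxon 5 only — an autapomorphy, so it tells us nothing about relationships among taxa.
Only Taxon 4, Taxon 6, Taxon 8, and Taxon 9 show the derived state '+' for VI, supporting them as a clade.
Most parsimonious ingroup topology: (((Taxon 9,(Taxon 8,Taxon 4)),Taxon 6),(Taxon 5,Taxon 7)).
Taxon 8 and Taxon 6 share a more recent common ancestor with each other than either does with Taxon 7, so Taxon 7 is the least closely related of the three.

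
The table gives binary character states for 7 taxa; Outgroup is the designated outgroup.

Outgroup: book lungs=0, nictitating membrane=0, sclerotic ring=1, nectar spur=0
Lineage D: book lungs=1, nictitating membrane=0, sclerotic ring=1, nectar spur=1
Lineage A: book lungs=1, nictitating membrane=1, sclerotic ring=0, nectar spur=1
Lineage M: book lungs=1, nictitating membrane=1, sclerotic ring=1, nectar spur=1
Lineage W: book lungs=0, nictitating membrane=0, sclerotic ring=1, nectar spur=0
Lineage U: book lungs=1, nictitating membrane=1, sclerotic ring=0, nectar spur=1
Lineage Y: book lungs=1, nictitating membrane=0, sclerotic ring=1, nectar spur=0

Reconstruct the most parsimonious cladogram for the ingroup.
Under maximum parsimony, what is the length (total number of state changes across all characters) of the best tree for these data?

Character polarity is set by the outgroup: the derived state is whichever differs from the outgroup's state, so for sclerotic ring the derived state is '0', and for the remaining characters it is '1'.
Only Lineage A, Lineage D, Lineage M, Lineage U, and Lineage Y show the derived state '1' for book lungs, supporting them as a clade.
nictitating membrane (derived state '1') is shared by Lineage A, Lineage M, and Lineage U — a synapomorphy uniting that clade.
sclerotic ring (derived state '0') is shared by Lineage A and Lineage U — a synapomorphy uniting that clade.
nectar spur: derived state '1' in Lineage A, Lineage D, Lineage M, and Lineage U only — synapomorphy for {Lineage A, Lineage D, Lineage M, Lineage U}.
Most parsimonious ingroup topology: (((Lineage D,((Lineage A,Lineage U),Lineage M)),Lineage Y),Lineage W).
Changes per character on this tree: book lungs: 1; nictitating membrane: 1; sclerotic ring: 1; nectar spur: 1.
Total = 4.

4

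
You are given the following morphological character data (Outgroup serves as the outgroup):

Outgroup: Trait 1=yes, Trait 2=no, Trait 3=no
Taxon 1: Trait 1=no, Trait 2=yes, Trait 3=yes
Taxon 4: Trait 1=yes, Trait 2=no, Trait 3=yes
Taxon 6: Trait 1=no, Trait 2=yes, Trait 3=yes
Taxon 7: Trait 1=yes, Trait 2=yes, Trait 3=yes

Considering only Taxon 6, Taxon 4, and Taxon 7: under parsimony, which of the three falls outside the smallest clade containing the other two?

Taxon 4

Character polarity is set by the outgroup: the derived state is whichever differs from the outgroup's state, so for Trait 1 the derived state is 'no', and for the remaining characters it is 'yes'.
Trait 1 (derived state 'no') is shared by Taxon 1 and Taxon 6 — a synapomorphy uniting that clade.
Trait 2: derived state 'yes' in Taxon 1, Taxon 6, and Taxon 7 only — synapomorphy for {Taxon 1, Taxon 6, Taxon 7}.
All ingroup taxa share the derived state 'yes' for Trait 3; it defines the ingroup but does not resolve relationships within it.
Most parsimonious ingroup topology: (((Taxon 1,Taxon 6),Taxon 7),Taxon 4).
Taxon 6 and Taxon 7 share a more recent common ancestor with each other than either does with Taxon 4, so Taxon 4 is the least closely related of the three.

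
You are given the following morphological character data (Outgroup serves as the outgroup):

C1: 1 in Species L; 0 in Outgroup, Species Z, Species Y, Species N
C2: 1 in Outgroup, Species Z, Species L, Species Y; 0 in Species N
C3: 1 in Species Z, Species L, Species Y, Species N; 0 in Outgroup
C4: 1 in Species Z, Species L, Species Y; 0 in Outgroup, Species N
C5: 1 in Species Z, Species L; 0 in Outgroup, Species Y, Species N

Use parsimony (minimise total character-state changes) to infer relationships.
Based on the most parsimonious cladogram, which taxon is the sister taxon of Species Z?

Species L

Character polarity is set by the outgroup: the derived state is whichever differs from the outgroup's state, so for C2 the derived state is '0', and for the remaining characters it is '1'.
C1: derived state '1' in Species L only — an autapomorphy, so it tells us nothing about relationships among taxa.
C2 (derived state '0') is unique to Species N (autapomorphy; uninformative for grouping).
C3 (derived state '1') is shared by all ingroup taxa — unites the whole ingroup.
Only Species L, Species Y, and Species Z show the derived state '1' for C4, supporting them as a clade.
Only Species L and Species Z show the derived state '1' for C5, supporting them as a clade.
Most parsimonious ingroup topology: (((Species Z,Species L),Species Y),Species N).
Species Z and Species L form a cherry on this tree, so they are sister taxa.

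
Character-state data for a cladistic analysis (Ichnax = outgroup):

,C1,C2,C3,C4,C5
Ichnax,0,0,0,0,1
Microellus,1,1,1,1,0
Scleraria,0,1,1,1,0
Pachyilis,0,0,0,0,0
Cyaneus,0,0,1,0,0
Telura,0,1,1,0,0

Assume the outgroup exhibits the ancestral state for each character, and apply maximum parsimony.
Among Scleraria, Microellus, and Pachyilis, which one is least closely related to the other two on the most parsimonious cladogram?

Character polarity is set by the outgroup: the derived state is whichever differs from the outgroup's state, so for C5 the derived state is '0', and for the remaining characters it is '1'.
C1 (derived state '1') is unique to Microellus (autapomorphy; uninformative for grouping).
C2: derived state '1' in Microellus, Scleraria, and Telura only — synapomorphy for {Microellus, Scleraria, Telura}.
Only Cyaneus, Microellus, Scleraria, and Telura show the derived state '1' for C3, supporting them as a clade.
C4 (derived state '1') is shared by Microellus and Scleraria — a synapomorphy uniting that clade.
All ingroup taxa share the derived state '0' for C5; it defines the ingroup but does not resolve relationships within it.
Most parsimonious ingroup topology: ((((Microellus,Scleraria),Telura),Cyaneus),Pachyilis).
Scleraria and Microellus share a more recent common ancestor with each other than either does with Pachyilis, so Pachyilis is the least closely related of the three.

Pachyilis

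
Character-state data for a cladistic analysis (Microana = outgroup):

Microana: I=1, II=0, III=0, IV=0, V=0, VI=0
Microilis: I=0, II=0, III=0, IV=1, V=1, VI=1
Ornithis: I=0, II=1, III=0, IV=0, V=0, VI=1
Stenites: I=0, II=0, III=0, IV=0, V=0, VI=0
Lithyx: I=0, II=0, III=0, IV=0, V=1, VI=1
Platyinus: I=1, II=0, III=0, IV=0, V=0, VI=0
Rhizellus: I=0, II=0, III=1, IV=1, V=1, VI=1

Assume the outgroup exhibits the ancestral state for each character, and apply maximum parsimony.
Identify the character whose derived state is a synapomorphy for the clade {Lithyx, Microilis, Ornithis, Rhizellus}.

VI

Character polarity is set by the outgroup: the derived state is whichever differs from the outgroup's state, so for I the derived state is '0', and for the remaining characters it is '1'.
I (derived state '0') is shared by Lithyx, Microilis, Ornithis, Rhizellus, and Stenites — a synapomorphy uniting that clade.
II: derived state '1' in Ornithis only — an autapomorphy, so it tells us nothing about relationships among taxa.
III (derived state '1') is unique to Rhizellus (autapomorphy; uninformative for grouping).
IV: derived state '1' in Microilis and Rhizellus only — synapomorphy for {Microilis, Rhizellus}.
V: derived state '1' in Lithyx, Microilis, and Rhizellus only — synapomorphy for {Lithyx, Microilis, Rhizellus}.
VI: derived state '1' in Lithyx, Microilis, Ornithis, and Rhizellus only — synapomorphy for {Lithyx, Microilis, Ornithis, Rhizellus}.
Most parsimonious ingroup topology: (((((Microilis,Rhizellus),Lithyx),Ornithis),Stenites),Platyinus).
The clade {Lithyx, Microilis, Ornithis, Rhizellus} is supported by VI: its derived state '1' occurs in exactly those taxa and in no other taxon (including the outgroup).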